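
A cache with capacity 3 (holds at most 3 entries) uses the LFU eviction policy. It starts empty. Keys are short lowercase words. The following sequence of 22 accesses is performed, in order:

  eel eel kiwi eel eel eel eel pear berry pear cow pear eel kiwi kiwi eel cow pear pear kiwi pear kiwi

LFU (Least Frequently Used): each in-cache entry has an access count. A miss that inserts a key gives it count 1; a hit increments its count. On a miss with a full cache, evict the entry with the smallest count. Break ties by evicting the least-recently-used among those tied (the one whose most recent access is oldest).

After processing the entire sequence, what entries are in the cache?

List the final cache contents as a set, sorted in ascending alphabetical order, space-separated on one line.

LFU simulation (capacity=3):
  1. access eel: MISS. Cache: [eel(c=1)]
  2. access eel: HIT, count now 2. Cache: [eel(c=2)]
  3. access kiwi: MISS. Cache: [kiwi(c=1) eel(c=2)]
  4. access eel: HIT, count now 3. Cache: [kiwi(c=1) eel(c=3)]
  5. access eel: HIT, count now 4. Cache: [kiwi(c=1) eel(c=4)]
  6. access eel: HIT, count now 5. Cache: [kiwi(c=1) eel(c=5)]
  7. access eel: HIT, count now 6. Cache: [kiwi(c=1) eel(c=6)]
  8. access pear: MISS. Cache: [kiwi(c=1) pear(c=1) eel(c=6)]
  9. access berry: MISS, evict kiwi(c=1). Cache: [pear(c=1) berry(c=1) eel(c=6)]
  10. access pear: HIT, count now 2. Cache: [berry(c=1) pear(c=2) eel(c=6)]
  11. access cow: MISS, evict berry(c=1). Cache: [cow(c=1) pear(c=2) eel(c=6)]
  12. access pear: HIT, count now 3. Cache: [cow(c=1) pear(c=3) eel(c=6)]
  13. access eel: HIT, count now 7. Cache: [cow(c=1) pear(c=3) eel(c=7)]
  14. access kiwi: MISS, evict cow(c=1). Cache: [kiwi(c=1) pear(c=3) eel(c=7)]
  15. access kiwi: HIT, count now 2. Cache: [kiwi(c=2) pear(c=3) eel(c=7)]
  16. access eel: HIT, count now 8. Cache: [kiwi(c=2) pear(c=3) eel(c=8)]
  17. access cow: MISS, evict kiwi(c=2). Cache: [cow(c=1) pear(c=3) eel(c=8)]
  18. access pear: HIT, count now 4. Cache: [cow(c=1) pear(c=4) eel(c=8)]
  19. access pear: HIT, count now 5. Cache: [cow(c=1) pear(c=5) eel(c=8)]
  20. access kiwi: MISS, evict cow(c=1). Cache: [kiwi(c=1) pear(c=5) eel(c=8)]
  21. access pear: HIT, count now 6. Cache: [kiwi(c=1) pear(c=6) eel(c=8)]
  22. access kiwi: HIT, count now 2. Cache: [kiwi(c=2) pear(c=6) eel(c=8)]
Total: 14 hits, 8 misses, 5 evictions

Answer: eel kiwi pear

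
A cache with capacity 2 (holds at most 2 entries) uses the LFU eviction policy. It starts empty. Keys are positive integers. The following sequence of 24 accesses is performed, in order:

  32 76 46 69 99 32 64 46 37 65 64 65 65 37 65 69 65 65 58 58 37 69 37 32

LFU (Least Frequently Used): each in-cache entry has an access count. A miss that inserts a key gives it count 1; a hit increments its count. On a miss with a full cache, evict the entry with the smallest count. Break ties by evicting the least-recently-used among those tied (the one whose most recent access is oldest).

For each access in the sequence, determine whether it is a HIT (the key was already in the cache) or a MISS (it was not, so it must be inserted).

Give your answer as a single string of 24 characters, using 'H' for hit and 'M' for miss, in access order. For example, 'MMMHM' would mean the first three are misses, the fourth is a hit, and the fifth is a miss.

Answer: MMMMMMMMMMMHHMHMHHMHMMMM

Derivation:
LFU simulation (capacity=2):
  1. access 32: MISS. Cache: [32(c=1)]
  2. access 76: MISS. Cache: [32(c=1) 76(c=1)]
  3. access 46: MISS, evict 32(c=1). Cache: [76(c=1) 46(c=1)]
  4. access 69: MISS, evict 76(c=1). Cache: [46(c=1) 69(c=1)]
  5. access 99: MISS, evict 46(c=1). Cache: [69(c=1) 99(c=1)]
  6. access 32: MISS, evict 69(c=1). Cache: [99(c=1) 32(c=1)]
  7. access 64: MISS, evict 99(c=1). Cache: [32(c=1) 64(c=1)]
  8. access 46: MISS, evict 32(c=1). Cache: [64(c=1) 46(c=1)]
  9. access 37: MISS, evict 64(c=1). Cache: [46(c=1) 37(c=1)]
  10. access 65: MISS, evict 46(c=1). Cache: [37(c=1) 65(c=1)]
  11. access 64: MISS, evict 37(c=1). Cache: [65(c=1) 64(c=1)]
  12. access 65: HIT, count now 2. Cache: [64(c=1) 65(c=2)]
  13. access 65: HIT, count now 3. Cache: [64(c=1) 65(c=3)]
  14. access 37: MISS, evict 64(c=1). Cache: [37(c=1) 65(c=3)]
  15. access 65: HIT, count now 4. Cache: [37(c=1) 65(c=4)]
  16. access 69: MISS, evict 37(c=1). Cache: [69(c=1) 65(c=4)]
  17. access 65: HIT, count now 5. Cache: [69(c=1) 65(c=5)]
  18. access 65: HIT, count now 6. Cache: [69(c=1) 65(c=6)]
  19. access 58: MISS, evict 69(c=1). Cache: [58(c=1) 65(c=6)]
  20. access 58: HIT, count now 2. Cache: [58(c=2) 65(c=6)]
  21. access 37: MISS, evict 58(c=2). Cache: [37(c=1) 65(c=6)]
  22. access 69: MISS, evict 37(c=1). Cache: [69(c=1) 65(c=6)]
  23. access 37: MISS, evict 69(c=1). Cache: [37(c=1) 65(c=6)]
  24. access 32: MISS, evict 37(c=1). Cache: [32(c=1) 65(c=6)]
Total: 6 hits, 18 misses, 16 evictions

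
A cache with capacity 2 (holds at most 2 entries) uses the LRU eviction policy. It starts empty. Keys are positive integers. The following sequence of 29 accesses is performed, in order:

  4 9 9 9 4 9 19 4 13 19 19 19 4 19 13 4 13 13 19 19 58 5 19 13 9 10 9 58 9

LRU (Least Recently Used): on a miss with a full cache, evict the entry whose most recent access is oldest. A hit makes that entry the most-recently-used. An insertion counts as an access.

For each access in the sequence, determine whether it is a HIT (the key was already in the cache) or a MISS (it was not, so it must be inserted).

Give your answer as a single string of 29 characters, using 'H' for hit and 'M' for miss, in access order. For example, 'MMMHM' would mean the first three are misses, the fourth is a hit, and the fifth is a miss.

LRU simulation (capacity=2):
  1. access 4: MISS. Cache (LRU->MRU): [4]
  2. access 9: MISS. Cache (LRU->MRU): [4 9]
  3. access 9: HIT. Cache (LRU->MRU): [4 9]
  4. access 9: HIT. Cache (LRU->MRU): [4 9]
  5. access 4: HIT. Cache (LRU->MRU): [9 4]
  6. access 9: HIT. Cache (LRU->MRU): [4 9]
  7. access 19: MISS, evict 4. Cache (LRU->MRU): [9 19]
  8. access 4: MISS, evict 9. Cache (LRU->MRU): [19 4]
  9. access 13: MISS, evict 19. Cache (LRU->MRU): [4 13]
  10. access 19: MISS, evict 4. Cache (LRU->MRU): [13 19]
  11. access 19: HIT. Cache (LRU->MRU): [13 19]
  12. access 19: HIT. Cache (LRU->MRU): [13 19]
  13. access 4: MISS, evict 13. Cache (LRU->MRU): [19 4]
  14. access 19: HIT. Cache (LRU->MRU): [4 19]
  15. access 13: MISS, evict 4. Cache (LRU->MRU): [19 13]
  16. access 4: MISS, evict 19. Cache (LRU->MRU): [13 4]
  17. access 13: HIT. Cache (LRU->MRU): [4 13]
  18. access 13: HIT. Cache (LRU->MRU): [4 13]
  19. access 19: MISS, evict 4. Cache (LRU->MRU): [13 19]
  20. access 19: HIT. Cache (LRU->MRU): [13 19]
  21. access 58: MISS, evict 13. Cache (LRU->MRU): [19 58]
  22. access 5: MISS, evict 19. Cache (LRU->MRU): [58 5]
  23. access 19: MISS, evict 58. Cache (LRU->MRU): [5 19]
  24. access 13: MISS, evict 5. Cache (LRU->MRU): [19 13]
  25. access 9: MISS, evict 19. Cache (LRU->MRU): [13 9]
  26. access 10: MISS, evict 13. Cache (LRU->MRU): [9 10]
  27. access 9: HIT. Cache (LRU->MRU): [10 9]
  28. access 58: MISS, evict 10. Cache (LRU->MRU): [9 58]
  29. access 9: HIT. Cache (LRU->MRU): [58 9]
Total: 12 hits, 17 misses, 15 evictions

Answer: MMHHHHMMMMHHMHMMHHMHMMMMMMHMH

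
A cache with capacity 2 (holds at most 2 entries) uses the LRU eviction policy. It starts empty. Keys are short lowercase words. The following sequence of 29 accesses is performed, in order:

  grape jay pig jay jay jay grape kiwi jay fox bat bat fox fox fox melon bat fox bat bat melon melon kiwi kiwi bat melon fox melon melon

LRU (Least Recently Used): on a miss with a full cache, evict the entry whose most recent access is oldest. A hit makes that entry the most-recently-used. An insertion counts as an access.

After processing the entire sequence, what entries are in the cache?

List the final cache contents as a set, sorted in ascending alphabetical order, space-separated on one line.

Answer: fox melon

Derivation:
LRU simulation (capacity=2):
  1. access grape: MISS. Cache (LRU->MRU): [grape]
  2. access jay: MISS. Cache (LRU->MRU): [grape jay]
  3. access pig: MISS, evict grape. Cache (LRU->MRU): [jay pig]
  4. access jay: HIT. Cache (LRU->MRU): [pig jay]
  5. access jay: HIT. Cache (LRU->MRU): [pig jay]
  6. access jay: HIT. Cache (LRU->MRU): [pig jay]
  7. access grape: MISS, evict pig. Cache (LRU->MRU): [jay grape]
  8. access kiwi: MISS, evict jay. Cache (LRU->MRU): [grape kiwi]
  9. access jay: MISS, evict grape. Cache (LRU->MRU): [kiwi jay]
  10. access fox: MISS, evict kiwi. Cache (LRU->MRU): [jay fox]
  11. access bat: MISS, evict jay. Cache (LRU->MRU): [fox bat]
  12. access bat: HIT. Cache (LRU->MRU): [fox bat]
  13. access fox: HIT. Cache (LRU->MRU): [bat fox]
  14. access fox: HIT. Cache (LRU->MRU): [bat fox]
  15. access fox: HIT. Cache (LRU->MRU): [bat fox]
  16. access melon: MISS, evict bat. Cache (LRU->MRU): [fox melon]
  17. access bat: MISS, evict fox. Cache (LRU->MRU): [melon bat]
  18. access fox: MISS, evict melon. Cache (LRU->MRU): [bat fox]
  19. access bat: HIT. Cache (LRU->MRU): [fox bat]
  20. access bat: HIT. Cache (LRU->MRU): [fox bat]
  21. access melon: MISS, evict fox. Cache (LRU->MRU): [bat melon]
  22. access melon: HIT. Cache (LRU->MRU): [bat melon]
  23. access kiwi: MISS, evict bat. Cache (LRU->MRU): [melon kiwi]
  24. access kiwi: HIT. Cache (LRU->MRU): [melon kiwi]
  25. access bat: MISS, evict melon. Cache (LRU->MRU): [kiwi bat]
  26. access melon: MISS, evict kiwi. Cache (LRU->MRU): [bat melon]
  27. access fox: MISS, evict bat. Cache (LRU->MRU): [melon fox]
  28. access melon: HIT. Cache (LRU->MRU): [fox melon]
  29. access melon: HIT. Cache (LRU->MRU): [fox melon]
Total: 13 hits, 16 misses, 14 evictions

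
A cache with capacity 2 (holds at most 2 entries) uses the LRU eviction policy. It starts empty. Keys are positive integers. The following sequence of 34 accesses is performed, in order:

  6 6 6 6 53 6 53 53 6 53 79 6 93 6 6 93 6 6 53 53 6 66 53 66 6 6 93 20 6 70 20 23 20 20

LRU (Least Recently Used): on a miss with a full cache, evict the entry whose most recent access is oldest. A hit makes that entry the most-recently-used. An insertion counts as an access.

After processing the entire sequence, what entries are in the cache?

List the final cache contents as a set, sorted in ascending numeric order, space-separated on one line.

Answer: 20 23

Derivation:
LRU simulation (capacity=2):
  1. access 6: MISS. Cache (LRU->MRU): [6]
  2. access 6: HIT. Cache (LRU->MRU): [6]
  3. access 6: HIT. Cache (LRU->MRU): [6]
  4. access 6: HIT. Cache (LRU->MRU): [6]
  5. access 53: MISS. Cache (LRU->MRU): [6 53]
  6. access 6: HIT. Cache (LRU->MRU): [53 6]
  7. access 53: HIT. Cache (LRU->MRU): [6 53]
  8. access 53: HIT. Cache (LRU->MRU): [6 53]
  9. access 6: HIT. Cache (LRU->MRU): [53 6]
  10. access 53: HIT. Cache (LRU->MRU): [6 53]
  11. access 79: MISS, evict 6. Cache (LRU->MRU): [53 79]
  12. access 6: MISS, evict 53. Cache (LRU->MRU): [79 6]
  13. access 93: MISS, evict 79. Cache (LRU->MRU): [6 93]
  14. access 6: HIT. Cache (LRU->MRU): [93 6]
  15. access 6: HIT. Cache (LRU->MRU): [93 6]
  16. access 93: HIT. Cache (LRU->MRU): [6 93]
  17. access 6: HIT. Cache (LRU->MRU): [93 6]
  18. access 6: HIT. Cache (LRU->MRU): [93 6]
  19. access 53: MISS, evict 93. Cache (LRU->MRU): [6 53]
  20. access 53: HIT. Cache (LRU->MRU): [6 53]
  21. access 6: HIT. Cache (LRU->MRU): [53 6]
  22. access 66: MISS, evict 53. Cache (LRU->MRU): [6 66]
  23. access 53: MISS, evict 6. Cache (LRU->MRU): [66 53]
  24. access 66: HIT. Cache (LRU->MRU): [53 66]
  25. access 6: MISS, evict 53. Cache (LRU->MRU): [66 6]
  26. access 6: HIT. Cache (LRU->MRU): [66 6]
  27. access 93: MISS, evict 66. Cache (LRU->MRU): [6 93]
  28. access 20: MISS, evict 6. Cache (LRU->MRU): [93 20]
  29. access 6: MISS, evict 93. Cache (LRU->MRU): [20 6]
  30. access 70: MISS, evict 20. Cache (LRU->MRU): [6 70]
  31. access 20: MISS, evict 6. Cache (LRU->MRU): [70 20]
  32. access 23: MISS, evict 70. Cache (LRU->MRU): [20 23]
  33. access 20: HIT. Cache (LRU->MRU): [23 20]
  34. access 20: HIT. Cache (LRU->MRU): [23 20]
Total: 19 hits, 15 misses, 13 evictions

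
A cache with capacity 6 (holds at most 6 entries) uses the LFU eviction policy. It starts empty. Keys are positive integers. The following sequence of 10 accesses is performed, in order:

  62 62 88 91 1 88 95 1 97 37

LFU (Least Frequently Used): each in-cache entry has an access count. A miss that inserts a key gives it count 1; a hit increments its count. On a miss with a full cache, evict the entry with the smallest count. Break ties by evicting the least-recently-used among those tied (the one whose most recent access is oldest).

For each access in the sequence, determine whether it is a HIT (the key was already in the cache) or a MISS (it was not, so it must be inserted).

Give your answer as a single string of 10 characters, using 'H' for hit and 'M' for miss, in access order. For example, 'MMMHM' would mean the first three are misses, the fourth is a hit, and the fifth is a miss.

LFU simulation (capacity=6):
  1. access 62: MISS. Cache: [62(c=1)]
  2. access 62: HIT, count now 2. Cache: [62(c=2)]
  3. access 88: MISS. Cache: [88(c=1) 62(c=2)]
  4. access 91: MISS. Cache: [88(c=1) 91(c=1) 62(c=2)]
  5. access 1: MISS. Cache: [88(c=1) 91(c=1) 1(c=1) 62(c=2)]
  6. access 88: HIT, count now 2. Cache: [91(c=1) 1(c=1) 62(c=2) 88(c=2)]
  7. access 95: MISS. Cache: [91(c=1) 1(c=1) 95(c=1) 62(c=2) 88(c=2)]
  8. access 1: HIT, count now 2. Cache: [91(c=1) 95(c=1) 62(c=2) 88(c=2) 1(c=2)]
  9. access 97: MISS. Cache: [91(c=1) 95(c=1) 97(c=1) 62(c=2) 88(c=2) 1(c=2)]
  10. access 37: MISS, evict 91(c=1). Cache: [95(c=1) 97(c=1) 37(c=1) 62(c=2) 88(c=2) 1(c=2)]
Total: 3 hits, 7 misses, 1 evictions

Answer: MHMMMHMHMM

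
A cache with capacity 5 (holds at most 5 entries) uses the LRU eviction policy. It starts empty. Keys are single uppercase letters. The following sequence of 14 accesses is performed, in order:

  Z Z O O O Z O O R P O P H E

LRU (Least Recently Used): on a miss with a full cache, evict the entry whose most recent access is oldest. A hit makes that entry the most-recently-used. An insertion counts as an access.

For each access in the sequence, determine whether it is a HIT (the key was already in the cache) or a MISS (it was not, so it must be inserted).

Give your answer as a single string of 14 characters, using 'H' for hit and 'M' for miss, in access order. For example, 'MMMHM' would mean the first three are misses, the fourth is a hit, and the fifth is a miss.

LRU simulation (capacity=5):
  1. access Z: MISS. Cache (LRU->MRU): [Z]
  2. access Z: HIT. Cache (LRU->MRU): [Z]
  3. access O: MISS. Cache (LRU->MRU): [Z O]
  4. access O: HIT. Cache (LRU->MRU): [Z O]
  5. access O: HIT. Cache (LRU->MRU): [Z O]
  6. access Z: HIT. Cache (LRU->MRU): [O Z]
  7. access O: HIT. Cache (LRU->MRU): [Z O]
  8. access O: HIT. Cache (LRU->MRU): [Z O]
  9. access R: MISS. Cache (LRU->MRU): [Z O R]
  10. access P: MISS. Cache (LRU->MRU): [Z O R P]
  11. access O: HIT. Cache (LRU->MRU): [Z R P O]
  12. access P: HIT. Cache (LRU->MRU): [Z R O P]
  13. access H: MISS. Cache (LRU->MRU): [Z R O P H]
  14. access E: MISS, evict Z. Cache (LRU->MRU): [R O P H E]
Total: 8 hits, 6 misses, 1 evictions

Answer: MHMHHHHHMMHHMM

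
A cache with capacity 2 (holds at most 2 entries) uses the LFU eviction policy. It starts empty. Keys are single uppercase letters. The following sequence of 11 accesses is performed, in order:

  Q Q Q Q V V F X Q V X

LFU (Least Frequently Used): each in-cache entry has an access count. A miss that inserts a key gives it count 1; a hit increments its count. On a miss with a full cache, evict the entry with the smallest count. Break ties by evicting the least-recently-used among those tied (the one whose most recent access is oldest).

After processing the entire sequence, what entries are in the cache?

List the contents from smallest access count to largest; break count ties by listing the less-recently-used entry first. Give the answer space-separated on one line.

Answer: X Q

Derivation:
LFU simulation (capacity=2):
  1. access Q: MISS. Cache: [Q(c=1)]
  2. access Q: HIT, count now 2. Cache: [Q(c=2)]
  3. access Q: HIT, count now 3. Cache: [Q(c=3)]
  4. access Q: HIT, count now 4. Cache: [Q(c=4)]
  5. access V: MISS. Cache: [V(c=1) Q(c=4)]
  6. access V: HIT, count now 2. Cache: [V(c=2) Q(c=4)]
  7. access F: MISS, evict V(c=2). Cache: [F(c=1) Q(c=4)]
  8. access X: MISS, evict F(c=1). Cache: [X(c=1) Q(c=4)]
  9. access Q: HIT, count now 5. Cache: [X(c=1) Q(c=5)]
  10. access V: MISS, evict X(c=1). Cache: [V(c=1) Q(c=5)]
  11. access X: MISS, evict V(c=1). Cache: [X(c=1) Q(c=5)]
Total: 5 hits, 6 misses, 4 evictions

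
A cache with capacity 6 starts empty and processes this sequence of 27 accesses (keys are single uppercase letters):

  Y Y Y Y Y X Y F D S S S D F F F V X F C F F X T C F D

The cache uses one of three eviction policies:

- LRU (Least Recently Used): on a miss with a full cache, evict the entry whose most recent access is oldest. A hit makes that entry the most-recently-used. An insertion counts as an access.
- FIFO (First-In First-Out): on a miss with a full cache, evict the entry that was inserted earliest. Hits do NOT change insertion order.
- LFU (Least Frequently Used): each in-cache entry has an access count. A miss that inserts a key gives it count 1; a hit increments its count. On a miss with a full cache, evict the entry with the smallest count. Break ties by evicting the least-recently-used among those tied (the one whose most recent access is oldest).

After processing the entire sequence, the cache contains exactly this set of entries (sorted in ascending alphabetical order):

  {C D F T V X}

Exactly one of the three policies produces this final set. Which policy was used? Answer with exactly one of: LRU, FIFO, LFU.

Simulating under each policy and comparing final sets:
  LRU: final set = {C D F T V X} -> MATCHES target
  FIFO: final set = {C D F S T V} -> differs
  LFU: final set = {C D F S X Y} -> differs
Only LRU produces the target set.

Answer: LRU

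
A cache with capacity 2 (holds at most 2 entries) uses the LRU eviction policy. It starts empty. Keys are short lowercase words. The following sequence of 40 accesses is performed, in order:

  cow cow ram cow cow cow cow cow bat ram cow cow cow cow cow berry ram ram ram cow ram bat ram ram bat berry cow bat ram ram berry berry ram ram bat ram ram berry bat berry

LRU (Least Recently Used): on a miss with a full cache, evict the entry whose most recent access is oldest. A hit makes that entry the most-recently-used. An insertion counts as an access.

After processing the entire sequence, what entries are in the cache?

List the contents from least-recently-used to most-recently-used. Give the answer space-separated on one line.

Answer: bat berry

Derivation:
LRU simulation (capacity=2):
  1. access cow: MISS. Cache (LRU->MRU): [cow]
  2. access cow: HIT. Cache (LRU->MRU): [cow]
  3. access ram: MISS. Cache (LRU->MRU): [cow ram]
  4. access cow: HIT. Cache (LRU->MRU): [ram cow]
  5. access cow: HIT. Cache (LRU->MRU): [ram cow]
  6. access cow: HIT. Cache (LRU->MRU): [ram cow]
  7. access cow: HIT. Cache (LRU->MRU): [ram cow]
  8. access cow: HIT. Cache (LRU->MRU): [ram cow]
  9. access bat: MISS, evict ram. Cache (LRU->MRU): [cow bat]
  10. access ram: MISS, evict cow. Cache (LRU->MRU): [bat ram]
  11. access cow: MISS, evict bat. Cache (LRU->MRU): [ram cow]
  12. access cow: HIT. Cache (LRU->MRU): [ram cow]
  13. access cow: HIT. Cache (LRU->MRU): [ram cow]
  14. access cow: HIT. Cache (LRU->MRU): [ram cow]
  15. access cow: HIT. Cache (LRU->MRU): [ram cow]
  16. access berry: MISS, evict ram. Cache (LRU->MRU): [cow berry]
  17. access ram: MISS, evict cow. Cache (LRU->MRU): [berry ram]
  18. access ram: HIT. Cache (LRU->MRU): [berry ram]
  19. access ram: HIT. Cache (LRU->MRU): [berry ram]
  20. access cow: MISS, evict berry. Cache (LRU->MRU): [ram cow]
  21. access ram: HIT. Cache (LRU->MRU): [cow ram]
  22. access bat: MISS, evict cow. Cache (LRU->MRU): [ram bat]
  23. access ram: HIT. Cache (LRU->MRU): [bat ram]
  24. access ram: HIT. Cache (LRU->MRU): [bat ram]
  25. access bat: HIT. Cache (LRU->MRU): [ram bat]
  26. access berry: MISS, evict ram. Cache (LRU->MRU): [bat berry]
  27. access cow: MISS, evict bat. Cache (LRU->MRU): [berry cow]
  28. access bat: MISS, evict berry. Cache (LRU->MRU): [cow bat]
  29. access ram: MISS, evict cow. Cache (LRU->MRU): [bat ram]
  30. access ram: HIT. Cache (LRU->MRU): [bat ram]
  31. access berry: MISS, evict bat. Cache (LRU->MRU): [ram berry]
  32. access berry: HIT. Cache (LRU->MRU): [ram berry]
  33. access ram: HIT. Cache (LRU->MRU): [berry ram]
  34. access ram: HIT. Cache (LRU->MRU): [berry ram]
  35. access bat: MISS, evict berry. Cache (LRU->MRU): [ram bat]
  36. access ram: HIT. Cache (LRU->MRU): [bat ram]
  37. access ram: HIT. Cache (LRU->MRU): [bat ram]
  38. access berry: MISS, evict bat. Cache (LRU->MRU): [ram berry]
  39. access bat: MISS, evict ram. Cache (LRU->MRU): [berry bat]
  40. access berry: HIT. Cache (LRU->MRU): [bat berry]
Total: 23 hits, 17 misses, 15 evictions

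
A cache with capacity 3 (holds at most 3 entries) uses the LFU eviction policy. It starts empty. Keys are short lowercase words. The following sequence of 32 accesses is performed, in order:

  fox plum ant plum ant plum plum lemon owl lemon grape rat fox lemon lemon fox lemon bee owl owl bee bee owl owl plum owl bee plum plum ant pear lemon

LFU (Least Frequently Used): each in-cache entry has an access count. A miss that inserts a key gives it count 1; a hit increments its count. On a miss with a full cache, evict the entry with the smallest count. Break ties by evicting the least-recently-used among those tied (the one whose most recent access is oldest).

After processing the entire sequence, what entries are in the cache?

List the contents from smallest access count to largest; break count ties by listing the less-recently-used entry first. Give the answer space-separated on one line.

LFU simulation (capacity=3):
  1. access fox: MISS. Cache: [fox(c=1)]
  2. access plum: MISS. Cache: [fox(c=1) plum(c=1)]
  3. access ant: MISS. Cache: [fox(c=1) plum(c=1) ant(c=1)]
  4. access plum: HIT, count now 2. Cache: [fox(c=1) ant(c=1) plum(c=2)]
  5. access ant: HIT, count now 2. Cache: [fox(c=1) plum(c=2) ant(c=2)]
  6. access plum: HIT, count now 3. Cache: [fox(c=1) ant(c=2) plum(c=3)]
  7. access plum: HIT, count now 4. Cache: [fox(c=1) ant(c=2) plum(c=4)]
  8. access lemon: MISS, evict fox(c=1). Cache: [lemon(c=1) ant(c=2) plum(c=4)]
  9. access owl: MISS, evict lemon(c=1). Cache: [owl(c=1) ant(c=2) plum(c=4)]
  10. access lemon: MISS, evict owl(c=1). Cache: [lemon(c=1) ant(c=2) plum(c=4)]
  11. access grape: MISS, evict lemon(c=1). Cache: [grape(c=1) ant(c=2) plum(c=4)]
  12. access rat: MISS, evict grape(c=1). Cache: [rat(c=1) ant(c=2) plum(c=4)]
  13. access fox: MISS, evict rat(c=1). Cache: [fox(c=1) ant(c=2) plum(c=4)]
  14. access lemon: MISS, evict fox(c=1). Cache: [lemon(c=1) ant(c=2) plum(c=4)]
  15. access lemon: HIT, count now 2. Cache: [ant(c=2) lemon(c=2) plum(c=4)]
  16. access fox: MISS, evict ant(c=2). Cache: [fox(c=1) lemon(c=2) plum(c=4)]
  17. access lemon: HIT, count now 3. Cache: [fox(c=1) lemon(c=3) plum(c=4)]
  18. access bee: MISS, evict fox(c=1). Cache: [bee(c=1) lemon(c=3) plum(c=4)]
  19. access owl: MISS, evict bee(c=1). Cache: [owl(c=1) lemon(c=3) plum(c=4)]
  20. access owl: HIT, count now 2. Cache: [owl(c=2) lemon(c=3) plum(c=4)]
  21. access bee: MISS, evict owl(c=2). Cache: [bee(c=1) lemon(c=3) plum(c=4)]
  22. access bee: HIT, count now 2. Cache: [bee(c=2) lemon(c=3) plum(c=4)]
  23. access owl: MISS, evict bee(c=2). Cache: [owl(c=1) lemon(c=3) plum(c=4)]
  24. access owl: HIT, count now 2. Cache: [owl(c=2) lemon(c=3) plum(c=4)]
  25. access plum: HIT, count now 5. Cache: [owl(c=2) lemon(c=3) plum(c=5)]
  26. access owl: HIT, count now 3. Cache: [lemon(c=3) owl(c=3) plum(c=5)]
  27. access bee: MISS, evict lemon(c=3). Cache: [bee(c=1) owl(c=3) plum(c=5)]
  28. access plum: HIT, count now 6. Cache: [bee(c=1) owl(c=3) plum(c=6)]
  29. access plum: HIT, count now 7. Cache: [bee(c=1) owl(c=3) plum(c=7)]
  30. access ant: MISS, evict bee(c=1). Cache: [ant(c=1) owl(c=3) plum(c=7)]
  31. access pear: MISS, evict ant(c=1). Cache: [pear(c=1) owl(c=3) plum(c=7)]
  32. access lemon: MISS, evict pear(c=1). Cache: [lemon(c=1) owl(c=3) plum(c=7)]
Total: 13 hits, 19 misses, 16 evictions

Answer: lemon owl plum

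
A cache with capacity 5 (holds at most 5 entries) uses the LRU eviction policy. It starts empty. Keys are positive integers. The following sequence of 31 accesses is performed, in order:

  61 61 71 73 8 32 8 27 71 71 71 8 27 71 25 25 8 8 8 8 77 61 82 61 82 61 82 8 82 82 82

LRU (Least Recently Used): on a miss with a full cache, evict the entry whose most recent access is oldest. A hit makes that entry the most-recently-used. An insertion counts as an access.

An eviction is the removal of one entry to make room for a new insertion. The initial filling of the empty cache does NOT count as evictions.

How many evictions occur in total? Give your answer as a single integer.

LRU simulation (capacity=5):
  1. access 61: MISS. Cache (LRU->MRU): [61]
  2. access 61: HIT. Cache (LRU->MRU): [61]
  3. access 71: MISS. Cache (LRU->MRU): [61 71]
  4. access 73: MISS. Cache (LRU->MRU): [61 71 73]
  5. access 8: MISS. Cache (LRU->MRU): [61 71 73 8]
  6. access 32: MISS. Cache (LRU->MRU): [61 71 73 8 32]
  7. access 8: HIT. Cache (LRU->MRU): [61 71 73 32 8]
  8. access 27: MISS, evict 61. Cache (LRU->MRU): [71 73 32 8 27]
  9. access 71: HIT. Cache (LRU->MRU): [73 32 8 27 71]
  10. access 71: HIT. Cache (LRU->MRU): [73 32 8 27 71]
  11. access 71: HIT. Cache (LRU->MRU): [73 32 8 27 71]
  12. access 8: HIT. Cache (LRU->MRU): [73 32 27 71 8]
  13. access 27: HIT. Cache (LRU->MRU): [73 32 71 8 27]
  14. access 71: HIT. Cache (LRU->MRU): [73 32 8 27 71]
  15. access 25: MISS, evict 73. Cache (LRU->MRU): [32 8 27 71 25]
  16. access 25: HIT. Cache (LRU->MRU): [32 8 27 71 25]
  17. access 8: HIT. Cache (LRU->MRU): [32 27 71 25 8]
  18. access 8: HIT. Cache (LRU->MRU): [32 27 71 25 8]
  19. access 8: HIT. Cache (LRU->MRU): [32 27 71 25 8]
  20. access 8: HIT. Cache (LRU->MRU): [32 27 71 25 8]
  21. access 77: MISS, evict 32. Cache (LRU->MRU): [27 71 25 8 77]
  22. access 61: MISS, evict 27. Cache (LRU->MRU): [71 25 8 77 61]
  23. access 82: MISS, evict 71. Cache (LRU->MRU): [25 8 77 61 82]
  24. access 61: HIT. Cache (LRU->MRU): [25 8 77 82 61]
  25. access 82: HIT. Cache (LRU->MRU): [25 8 77 61 82]
  26. access 61: HIT. Cache (LRU->MRU): [25 8 77 82 61]
  27. access 82: HIT. Cache (LRU->MRU): [25 8 77 61 82]
  28. access 8: HIT. Cache (LRU->MRU): [25 77 61 82 8]
  29. access 82: HIT. Cache (LRU->MRU): [25 77 61 8 82]
  30. access 82: HIT. Cache (LRU->MRU): [25 77 61 8 82]
  31. access 82: HIT. Cache (LRU->MRU): [25 77 61 8 82]
Total: 21 hits, 10 misses, 5 evictions

Answer: 5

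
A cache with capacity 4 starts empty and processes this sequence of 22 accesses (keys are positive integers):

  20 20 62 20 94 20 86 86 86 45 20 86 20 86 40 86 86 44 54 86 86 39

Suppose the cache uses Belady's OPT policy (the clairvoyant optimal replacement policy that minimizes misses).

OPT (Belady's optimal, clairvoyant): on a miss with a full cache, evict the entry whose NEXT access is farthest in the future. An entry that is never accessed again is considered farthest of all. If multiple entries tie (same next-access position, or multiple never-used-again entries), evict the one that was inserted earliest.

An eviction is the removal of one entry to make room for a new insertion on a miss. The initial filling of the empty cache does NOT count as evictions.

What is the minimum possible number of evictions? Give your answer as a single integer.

OPT (Belady) simulation (capacity=4):
  1. access 20: MISS. Cache: [20]
  2. access 20: HIT. Next use of 20: step 4. Cache: [20]
  3. access 62: MISS. Cache: [20 62]
  4. access 20: HIT. Next use of 20: step 6. Cache: [20 62]
  5. access 94: MISS. Cache: [20 62 94]
  6. access 20: HIT. Next use of 20: step 11. Cache: [20 62 94]
  7. access 86: MISS. Cache: [20 62 94 86]
  8. access 86: HIT. Next use of 86: step 9. Cache: [20 62 94 86]
  9. access 86: HIT. Next use of 86: step 12. Cache: [20 62 94 86]
  10. access 45: MISS, evict 62 (next use: never). Cache: [20 94 86 45]
  11. access 20: HIT. Next use of 20: step 13. Cache: [20 94 86 45]
  12. access 86: HIT. Next use of 86: step 14. Cache: [20 94 86 45]
  13. access 20: HIT. Next use of 20: never. Cache: [20 94 86 45]
  14. access 86: HIT. Next use of 86: step 16. Cache: [20 94 86 45]
  15. access 40: MISS, evict 20 (next use: never). Cache: [94 86 45 40]
  16. access 86: HIT. Next use of 86: step 17. Cache: [94 86 45 40]
  17. access 86: HIT. Next use of 86: step 20. Cache: [94 86 45 40]
  18. access 44: MISS, evict 94 (next use: never). Cache: [86 45 40 44]
  19. access 54: MISS, evict 45 (next use: never). Cache: [86 40 44 54]
  20. access 86: HIT. Next use of 86: step 21. Cache: [86 40 44 54]
  21. access 86: HIT. Next use of 86: never. Cache: [86 40 44 54]
  22. access 39: MISS, evict 86 (next use: never). Cache: [40 44 54 39]
Total: 13 hits, 9 misses, 5 evictions

Answer: 5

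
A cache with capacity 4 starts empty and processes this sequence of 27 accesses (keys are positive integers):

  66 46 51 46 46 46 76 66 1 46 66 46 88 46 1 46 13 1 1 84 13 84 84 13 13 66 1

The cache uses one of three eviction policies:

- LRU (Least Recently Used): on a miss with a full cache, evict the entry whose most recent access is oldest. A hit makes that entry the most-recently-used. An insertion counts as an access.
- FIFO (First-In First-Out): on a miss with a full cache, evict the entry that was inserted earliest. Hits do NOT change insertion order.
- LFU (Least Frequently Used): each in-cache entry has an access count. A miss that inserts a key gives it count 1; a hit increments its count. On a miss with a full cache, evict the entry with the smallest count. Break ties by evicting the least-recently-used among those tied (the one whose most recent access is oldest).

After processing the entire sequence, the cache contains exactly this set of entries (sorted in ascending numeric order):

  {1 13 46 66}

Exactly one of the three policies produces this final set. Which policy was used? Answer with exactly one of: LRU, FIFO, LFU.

Simulating under each policy and comparing final sets:
  LRU: final set = {1 13 66 84} -> differs
  FIFO: final set = {1 13 66 84} -> differs
  LFU: final set = {1 13 46 66} -> MATCHES target
Only LFU produces the target set.

Answer: LFU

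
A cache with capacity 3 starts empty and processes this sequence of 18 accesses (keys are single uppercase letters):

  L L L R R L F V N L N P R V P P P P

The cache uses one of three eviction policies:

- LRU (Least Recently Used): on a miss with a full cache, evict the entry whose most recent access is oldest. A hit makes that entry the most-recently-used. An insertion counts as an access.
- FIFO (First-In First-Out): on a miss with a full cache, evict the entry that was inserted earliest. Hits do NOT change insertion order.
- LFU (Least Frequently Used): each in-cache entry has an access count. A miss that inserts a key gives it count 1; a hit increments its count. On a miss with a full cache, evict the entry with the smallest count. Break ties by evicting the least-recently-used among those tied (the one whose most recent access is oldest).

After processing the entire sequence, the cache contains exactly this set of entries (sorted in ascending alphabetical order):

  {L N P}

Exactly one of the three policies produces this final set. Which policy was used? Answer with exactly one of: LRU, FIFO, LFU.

Simulating under each policy and comparing final sets:
  LRU: final set = {P R V} -> differs
  FIFO: final set = {P R V} -> differs
  LFU: final set = {L N P} -> MATCHES target
Only LFU produces the target set.

Answer: LFU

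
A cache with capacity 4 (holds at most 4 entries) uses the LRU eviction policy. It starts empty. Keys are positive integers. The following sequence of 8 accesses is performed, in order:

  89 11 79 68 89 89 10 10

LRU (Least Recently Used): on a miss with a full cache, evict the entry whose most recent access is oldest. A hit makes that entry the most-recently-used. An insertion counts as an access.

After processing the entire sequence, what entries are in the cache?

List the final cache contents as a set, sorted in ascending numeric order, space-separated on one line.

LRU simulation (capacity=4):
  1. access 89: MISS. Cache (LRU->MRU): [89]
  2. access 11: MISS. Cache (LRU->MRU): [89 11]
  3. access 79: MISS. Cache (LRU->MRU): [89 11 79]
  4. access 68: MISS. Cache (LRU->MRU): [89 11 79 68]
  5. access 89: HIT. Cache (LRU->MRU): [11 79 68 89]
  6. access 89: HIT. Cache (LRU->MRU): [11 79 68 89]
  7. access 10: MISS, evict 11. Cache (LRU->MRU): [79 68 89 10]
  8. access 10: HIT. Cache (LRU->MRU): [79 68 89 10]
Total: 3 hits, 5 misses, 1 evictions

Answer: 10 68 79 89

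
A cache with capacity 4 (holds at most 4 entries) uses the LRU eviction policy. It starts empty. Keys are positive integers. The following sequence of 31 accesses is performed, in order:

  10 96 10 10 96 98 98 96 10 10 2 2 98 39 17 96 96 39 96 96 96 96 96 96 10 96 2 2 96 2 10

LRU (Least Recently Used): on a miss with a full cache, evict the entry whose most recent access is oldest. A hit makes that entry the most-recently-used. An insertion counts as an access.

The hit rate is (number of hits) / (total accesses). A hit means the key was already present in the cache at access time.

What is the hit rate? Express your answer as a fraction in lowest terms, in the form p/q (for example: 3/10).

LRU simulation (capacity=4):
  1. access 10: MISS. Cache (LRU->MRU): [10]
  2. access 96: MISS. Cache (LRU->MRU): [10 96]
  3. access 10: HIT. Cache (LRU->MRU): [96 10]
  4. access 10: HIT. Cache (LRU->MRU): [96 10]
  5. access 96: HIT. Cache (LRU->MRU): [10 96]
  6. access 98: MISS. Cache (LRU->MRU): [10 96 98]
  7. access 98: HIT. Cache (LRU->MRU): [10 96 98]
  8. access 96: HIT. Cache (LRU->MRU): [10 98 96]
  9. access 10: HIT. Cache (LRU->MRU): [98 96 10]
  10. access 10: HIT. Cache (LRU->MRU): [98 96 10]
  11. access 2: MISS. Cache (LRU->MRU): [98 96 10 2]
  12. access 2: HIT. Cache (LRU->MRU): [98 96 10 2]
  13. access 98: HIT. Cache (LRU->MRU): [96 10 2 98]
  14. access 39: MISS, evict 96. Cache (LRU->MRU): [10 2 98 39]
  15. access 17: MISS, evict 10. Cache (LRU->MRU): [2 98 39 17]
  16. access 96: MISS, evict 2. Cache (LRU->MRU): [98 39 17 96]
  17. access 96: HIT. Cache (LRU->MRU): [98 39 17 96]
  18. access 39: HIT. Cache (LRU->MRU): [98 17 96 39]
  19. access 96: HIT. Cache (LRU->MRU): [98 17 39 96]
  20. access 96: HIT. Cache (LRU->MRU): [98 17 39 96]
  21. access 96: HIT. Cache (LRU->MRU): [98 17 39 96]
  22. access 96: HIT. Cache (LRU->MRU): [98 17 39 96]
  23. access 96: HIT. Cache (LRU->MRU): [98 17 39 96]
  24. access 96: HIT. Cache (LRU->MRU): [98 17 39 96]
  25. access 10: MISS, evict 98. Cache (LRU->MRU): [17 39 96 10]
  26. access 96: HIT. Cache (LRU->MRU): [17 39 10 96]
  27. access 2: MISS, evict 17. Cache (LRU->MRU): [39 10 96 2]
  28. access 2: HIT. Cache (LRU->MRU): [39 10 96 2]
  29. access 96: HIT. Cache (LRU->MRU): [39 10 2 96]
  30. access 2: HIT. Cache (LRU->MRU): [39 10 96 2]
  31. access 10: HIT. Cache (LRU->MRU): [39 96 2 10]
Total: 22 hits, 9 misses, 5 evictions

Hit rate = 22/31

Answer: 22/31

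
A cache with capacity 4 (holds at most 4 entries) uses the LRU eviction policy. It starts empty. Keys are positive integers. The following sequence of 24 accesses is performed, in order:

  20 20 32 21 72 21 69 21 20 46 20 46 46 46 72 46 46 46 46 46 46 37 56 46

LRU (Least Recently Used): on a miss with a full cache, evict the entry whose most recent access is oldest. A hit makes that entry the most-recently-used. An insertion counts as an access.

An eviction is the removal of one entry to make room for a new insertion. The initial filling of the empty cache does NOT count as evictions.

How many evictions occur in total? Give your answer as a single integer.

LRU simulation (capacity=4):
  1. access 20: MISS. Cache (LRU->MRU): [20]
  2. access 20: HIT. Cache (LRU->MRU): [20]
  3. access 32: MISS. Cache (LRU->MRU): [20 32]
  4. access 21: MISS. Cache (LRU->MRU): [20 32 21]
  5. access 72: MISS. Cache (LRU->MRU): [20 32 21 72]
  6. access 21: HIT. Cache (LRU->MRU): [20 32 72 21]
  7. access 69: MISS, evict 20. Cache (LRU->MRU): [32 72 21 69]
  8. access 21: HIT. Cache (LRU->MRU): [32 72 69 21]
  9. access 20: MISS, evict 32. Cache (LRU->MRU): [72 69 21 20]
  10. access 46: MISS, evict 72. Cache (LRU->MRU): [69 21 20 46]
  11. access 20: HIT. Cache (LRU->MRU): [69 21 46 20]
  12. access 46: HIT. Cache (LRU->MRU): [69 21 20 46]
  13. access 46: HIT. Cache (LRU->MRU): [69 21 20 46]
  14. access 46: HIT. Cache (LRU->MRU): [69 21 20 46]
  15. access 72: MISS, evict 69. Cache (LRU->MRU): [21 20 46 72]
  16. access 46: HIT. Cache (LRU->MRU): [21 20 72 46]
  17. access 46: HIT. Cache (LRU->MRU): [21 20 72 46]
  18. access 46: HIT. Cache (LRU->MRU): [21 20 72 46]
  19. access 46: HIT. Cache (LRU->MRU): [21 20 72 46]
  20. access 46: HIT. Cache (LRU->MRU): [21 20 72 46]
  21. access 46: HIT. Cache (LRU->MRU): [21 20 72 46]
  22. access 37: MISS, evict 21. Cache (LRU->MRU): [20 72 46 37]
  23. access 56: MISS, evict 20. Cache (LRU->MRU): [72 46 37 56]
  24. access 46: HIT. Cache (LRU->MRU): [72 37 56 46]
Total: 14 hits, 10 misses, 6 evictions

Answer: 6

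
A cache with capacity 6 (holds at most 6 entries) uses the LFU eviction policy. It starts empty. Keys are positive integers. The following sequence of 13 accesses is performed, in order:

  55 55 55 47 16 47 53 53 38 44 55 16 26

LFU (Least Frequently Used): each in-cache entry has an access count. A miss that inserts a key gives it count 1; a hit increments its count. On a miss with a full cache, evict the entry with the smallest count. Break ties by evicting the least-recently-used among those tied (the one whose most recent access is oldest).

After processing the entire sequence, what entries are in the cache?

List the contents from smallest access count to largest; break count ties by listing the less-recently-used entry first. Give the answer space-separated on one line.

LFU simulation (capacity=6):
  1. access 55: MISS. Cache: [55(c=1)]
  2. access 55: HIT, count now 2. Cache: [55(c=2)]
  3. access 55: HIT, count now 3. Cache: [55(c=3)]
  4. access 47: MISS. Cache: [47(c=1) 55(c=3)]
  5. access 16: MISS. Cache: [47(c=1) 16(c=1) 55(c=3)]
  6. access 47: HIT, count now 2. Cache: [16(c=1) 47(c=2) 55(c=3)]
  7. access 53: MISS. Cache: [16(c=1) 53(c=1) 47(c=2) 55(c=3)]
  8. access 53: HIT, count now 2. Cache: [16(c=1) 47(c=2) 53(c=2) 55(c=3)]
  9. access 38: MISS. Cache: [16(c=1) 38(c=1) 47(c=2) 53(c=2) 55(c=3)]
  10. access 44: MISS. Cache: [16(c=1) 38(c=1) 44(c=1) 47(c=2) 53(c=2) 55(c=3)]
  11. access 55: HIT, count now 4. Cache: [16(c=1) 38(c=1) 44(c=1) 47(c=2) 53(c=2) 55(c=4)]
  12. access 16: HIT, count now 2. Cache: [38(c=1) 44(c=1) 47(c=2) 53(c=2) 16(c=2) 55(c=4)]
  13. access 26: MISS, evict 38(c=1). Cache: [44(c=1) 26(c=1) 47(c=2) 53(c=2) 16(c=2) 55(c=4)]
Total: 6 hits, 7 misses, 1 evictions

Answer: 44 26 47 53 16 55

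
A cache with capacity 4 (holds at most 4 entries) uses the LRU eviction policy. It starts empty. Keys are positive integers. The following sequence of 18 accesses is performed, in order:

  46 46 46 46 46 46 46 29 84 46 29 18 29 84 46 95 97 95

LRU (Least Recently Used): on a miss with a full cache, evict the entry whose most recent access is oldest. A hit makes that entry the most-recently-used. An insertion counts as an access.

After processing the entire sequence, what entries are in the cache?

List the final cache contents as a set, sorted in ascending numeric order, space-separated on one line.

LRU simulation (capacity=4):
  1. access 46: MISS. Cache (LRU->MRU): [46]
  2. access 46: HIT. Cache (LRU->MRU): [46]
  3. access 46: HIT. Cache (LRU->MRU): [46]
  4. access 46: HIT. Cache (LRU->MRU): [46]
  5. access 46: HIT. Cache (LRU->MRU): [46]
  6. access 46: HIT. Cache (LRU->MRU): [46]
  7. access 46: HIT. Cache (LRU->MRU): [46]
  8. access 29: MISS. Cache (LRU->MRU): [46 29]
  9. access 84: MISS. Cache (LRU->MRU): [46 29 84]
  10. access 46: HIT. Cache (LRU->MRU): [29 84 46]
  11. access 29: HIT. Cache (LRU->MRU): [84 46 29]
  12. access 18: MISS. Cache (LRU->MRU): [84 46 29 18]
  13. access 29: HIT. Cache (LRU->MRU): [84 46 18 29]
  14. access 84: HIT. Cache (LRU->MRU): [46 18 29 84]
  15. access 46: HIT. Cache (LRU->MRU): [18 29 84 46]
  16. access 95: MISS, evict 18. Cache (LRU->MRU): [29 84 46 95]
  17. access 97: MISS, evict 29. Cache (LRU->MRU): [84 46 95 97]
  18. access 95: HIT. Cache (LRU->MRU): [84 46 97 95]
Total: 12 hits, 6 misses, 2 evictions

Answer: 46 84 95 97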